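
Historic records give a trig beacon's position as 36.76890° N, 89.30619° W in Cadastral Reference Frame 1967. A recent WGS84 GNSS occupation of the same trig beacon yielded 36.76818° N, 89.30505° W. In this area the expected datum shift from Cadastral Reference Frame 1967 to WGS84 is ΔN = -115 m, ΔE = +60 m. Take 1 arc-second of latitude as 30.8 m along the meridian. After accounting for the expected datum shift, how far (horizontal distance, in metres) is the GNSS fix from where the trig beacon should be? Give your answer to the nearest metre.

54 m

Observed coordinate differences: Δφ = -0.00072°, Δλ = +0.00114°.
Converting to metres (1° lat = 110880 m, cos φ = 0.801056): observed ΔN = -79.8 m, observed ΔE = 101.3 m.
Subtracting the expected shift leaves a residual of -79.8 − (-115) = 35.2 m north and 101.3 − (60) = 41.3 m east.
Residual distance = √(35.2² + 41.3²) = 54.2 m.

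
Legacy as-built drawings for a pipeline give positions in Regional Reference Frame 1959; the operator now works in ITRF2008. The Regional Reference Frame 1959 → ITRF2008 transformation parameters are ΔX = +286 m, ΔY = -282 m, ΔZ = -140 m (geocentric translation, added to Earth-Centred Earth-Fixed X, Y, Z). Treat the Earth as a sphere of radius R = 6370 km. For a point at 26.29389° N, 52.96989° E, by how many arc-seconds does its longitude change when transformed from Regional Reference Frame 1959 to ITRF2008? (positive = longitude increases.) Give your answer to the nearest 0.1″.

sin φ = 0.442976, cos φ = 0.896534, sin λ = 0.798319, cos λ = 0.602235.
East component: ΔE = −sin λ·ΔX + cos λ·ΔY = −(0.798319)(286) + (0.602235)(-282) = -398.15 m.
1° of latitude spans πR/180 = 111177 m; at latitude φ, 1° of longitude spans that × cos φ = 99674.3 m, so Δλ = -398.15 / 99674.3 × 3600 = -14.380″.

Δλ = -14.4″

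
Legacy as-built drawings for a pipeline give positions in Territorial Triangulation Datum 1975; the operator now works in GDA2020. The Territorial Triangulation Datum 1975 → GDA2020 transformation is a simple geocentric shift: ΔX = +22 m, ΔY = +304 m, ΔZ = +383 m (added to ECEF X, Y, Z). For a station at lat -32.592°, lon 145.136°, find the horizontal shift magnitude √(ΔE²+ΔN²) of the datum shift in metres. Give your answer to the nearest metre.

At φ = -32.592°, λ = 145.136°: sin φ = -0.538653, cos φ = 0.842528, sin λ = 0.571630, cos λ = -0.820511.
ΔE = −sin λ·ΔX + cos λ·ΔY = −(0.571630)·(22) + (-0.820511)·(304) = -262.01 m.
ΔN = −sin φ cos λ·ΔX − sin φ sin λ·ΔY + cos φ·ΔZ = −(-0.538653)(-0.820511)(22) − (-0.538653)(0.571630)(304) + (0.842528)(383) = 406.57 m.
Horizontal magnitude = √(ΔE² + ΔN²) = √((-262.01)² + 406.57²) = 483.68 m.

484 m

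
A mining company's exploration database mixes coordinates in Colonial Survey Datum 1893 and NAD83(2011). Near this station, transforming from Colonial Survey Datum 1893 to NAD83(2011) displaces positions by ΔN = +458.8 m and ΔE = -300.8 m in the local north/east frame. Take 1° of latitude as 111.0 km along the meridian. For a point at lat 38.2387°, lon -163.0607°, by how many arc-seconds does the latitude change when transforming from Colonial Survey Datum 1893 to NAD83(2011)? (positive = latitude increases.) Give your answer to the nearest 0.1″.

Δφ = 14.9″

1° of latitude = 111.0 km, so Δφ = 458.8 / 111000 = 0.0041333° = 14.880″.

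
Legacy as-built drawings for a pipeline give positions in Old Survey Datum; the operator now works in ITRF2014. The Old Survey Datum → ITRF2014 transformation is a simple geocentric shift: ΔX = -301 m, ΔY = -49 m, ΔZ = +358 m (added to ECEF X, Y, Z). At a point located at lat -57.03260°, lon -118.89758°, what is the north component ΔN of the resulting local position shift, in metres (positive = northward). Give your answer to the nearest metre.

ΔN = 353 m

The local north axis is (−sin φ cos λ, −sin φ sin λ, cos φ), giving ΔN = 122.035 + 35.991 + 194.810 = 352.84 m.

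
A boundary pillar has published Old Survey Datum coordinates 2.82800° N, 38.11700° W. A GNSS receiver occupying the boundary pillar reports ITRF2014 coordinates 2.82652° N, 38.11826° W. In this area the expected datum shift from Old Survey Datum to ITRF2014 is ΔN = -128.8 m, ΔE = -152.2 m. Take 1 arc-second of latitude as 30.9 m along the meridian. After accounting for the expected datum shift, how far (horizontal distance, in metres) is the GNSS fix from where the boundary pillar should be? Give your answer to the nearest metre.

38 m

Observed coordinate differences: Δφ = -0.00148°, Δλ = -0.00126°.
Converting to metres (1° lat = 111240 m, cos φ = 0.998782): observed ΔN = -164.6 m, observed ΔE = -140.0 m.
Subtracting the expected shift leaves a residual of -164.6 − (-128.8) = -35.8 m north and -140.0 − (-152.2) = 12.2 m east.
Residual distance = √((-35.8)² + 12.2²) = 37.9 m.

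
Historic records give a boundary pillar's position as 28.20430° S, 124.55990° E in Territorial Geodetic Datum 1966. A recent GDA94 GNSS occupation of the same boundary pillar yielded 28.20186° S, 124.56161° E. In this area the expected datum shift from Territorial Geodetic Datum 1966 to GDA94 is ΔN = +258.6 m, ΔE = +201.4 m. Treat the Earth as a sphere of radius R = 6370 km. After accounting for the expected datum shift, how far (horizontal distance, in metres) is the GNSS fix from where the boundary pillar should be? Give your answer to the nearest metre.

36 m

Observed coordinate differences: Δφ = +0.00244°, Δλ = +0.00171°.
Converting to metres (1° lat = 111177 m, cos φ = 0.881268): observed ΔN = 271.3 m, observed ΔE = 167.5 m.
Subtracting the expected shift leaves a residual of 271.3 − (258.6) = 12.7 m north and 167.5 − (201.4) = -33.9 m east.
Residual distance = √(12.7² + (-33.9)²) = 36.2 m.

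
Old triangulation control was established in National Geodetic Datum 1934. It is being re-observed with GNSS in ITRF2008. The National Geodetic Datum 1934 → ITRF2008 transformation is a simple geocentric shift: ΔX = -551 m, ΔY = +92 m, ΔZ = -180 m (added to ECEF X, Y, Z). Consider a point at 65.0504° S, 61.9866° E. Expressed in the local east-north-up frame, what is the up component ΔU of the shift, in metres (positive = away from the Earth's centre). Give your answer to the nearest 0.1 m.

ΔU = 88.3 m

The local up (radial) axis is (cos φ cos λ, cos φ sin λ, sin φ), giving ΔU = -109.164 + 34.261 + 163.202 = 88.30 m.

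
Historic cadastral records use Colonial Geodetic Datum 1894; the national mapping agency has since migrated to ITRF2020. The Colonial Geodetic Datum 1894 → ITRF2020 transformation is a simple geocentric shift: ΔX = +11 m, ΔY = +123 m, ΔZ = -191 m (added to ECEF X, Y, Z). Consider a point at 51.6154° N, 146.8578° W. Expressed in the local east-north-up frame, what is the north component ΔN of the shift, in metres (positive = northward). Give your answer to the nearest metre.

ΔN = -59 m

The local north axis is (−sin φ cos λ, −sin φ sin λ, cos φ), giving ΔN = 7.220 + 52.712 − 118.599 = -58.67 m.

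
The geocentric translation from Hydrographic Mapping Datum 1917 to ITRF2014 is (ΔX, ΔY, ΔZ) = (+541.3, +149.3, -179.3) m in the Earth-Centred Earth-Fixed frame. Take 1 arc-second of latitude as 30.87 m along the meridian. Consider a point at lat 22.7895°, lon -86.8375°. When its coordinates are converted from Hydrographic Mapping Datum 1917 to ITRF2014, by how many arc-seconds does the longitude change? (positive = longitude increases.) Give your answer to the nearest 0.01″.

sin φ = 0.387347, cos φ = 0.921934, sin λ = -0.998477, cos λ = 0.055168.
East component: ΔE = −sin λ·ΔX + cos λ·ΔY = −(-0.998477)(541.3) + (0.055168)(149.3) = 548.71 m.
1° of latitude spans 3600 × 30.87 = 111132 m; at latitude φ, 1° of longitude spans that × cos φ = 102456.4 m, so Δλ = 548.71 / 102456.4 × 3600 = 19.280″.

Δλ = 19.28″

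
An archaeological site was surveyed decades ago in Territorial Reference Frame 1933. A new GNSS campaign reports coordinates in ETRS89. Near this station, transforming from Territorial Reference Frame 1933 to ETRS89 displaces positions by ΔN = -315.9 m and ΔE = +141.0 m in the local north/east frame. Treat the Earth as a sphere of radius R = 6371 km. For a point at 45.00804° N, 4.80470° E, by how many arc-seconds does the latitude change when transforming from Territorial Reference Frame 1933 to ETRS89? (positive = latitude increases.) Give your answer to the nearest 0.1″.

On a sphere of radius R, 1 rad of latitude = R, so Δφ = ΔN / R = -315.9 / 6371000 = -4.9584e-05 rad = -10.227″.

Δφ = -10.2″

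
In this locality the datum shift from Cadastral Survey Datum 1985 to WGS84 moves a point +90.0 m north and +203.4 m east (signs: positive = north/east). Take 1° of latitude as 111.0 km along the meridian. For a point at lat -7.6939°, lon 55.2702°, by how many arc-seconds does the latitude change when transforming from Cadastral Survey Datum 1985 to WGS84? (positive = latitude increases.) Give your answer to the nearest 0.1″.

Δφ = 2.9″

1° of latitude = 111.0 km, so Δφ = 90.0 / 111000 = 0.0008108° = 2.919″.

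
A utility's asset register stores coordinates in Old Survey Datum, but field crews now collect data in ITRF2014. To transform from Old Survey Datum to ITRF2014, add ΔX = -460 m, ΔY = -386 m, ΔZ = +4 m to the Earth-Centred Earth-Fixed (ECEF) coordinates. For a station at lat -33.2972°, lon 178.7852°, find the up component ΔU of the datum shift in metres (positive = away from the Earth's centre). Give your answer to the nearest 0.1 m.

ΔU = 375.4 m

At φ = -33.2972°, λ = 178.7852°: sin φ = -0.548982, cos φ = 0.835834, sin λ = 0.021201, cos λ = -0.999775.
ΔU = cos φ cos λ·ΔX + cos φ sin λ·ΔY + sin φ·ΔZ = (0.835834)(-0.999775)(-460) + (0.835834)(0.021201)(-386) + (-0.548982)(4) = 375.36 m.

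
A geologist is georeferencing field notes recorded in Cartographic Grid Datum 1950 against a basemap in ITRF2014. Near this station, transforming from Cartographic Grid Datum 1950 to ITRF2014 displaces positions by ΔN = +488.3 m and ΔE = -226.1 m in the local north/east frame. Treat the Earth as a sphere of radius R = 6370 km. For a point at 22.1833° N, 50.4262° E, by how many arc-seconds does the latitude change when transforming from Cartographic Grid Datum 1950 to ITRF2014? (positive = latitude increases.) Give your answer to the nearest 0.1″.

On a sphere of radius R, 1 rad of latitude = R, so Δφ = ΔN / R = 488.3 / 6370000 = 7.6656e-05 rad = 15.811″.

Δφ = 15.8″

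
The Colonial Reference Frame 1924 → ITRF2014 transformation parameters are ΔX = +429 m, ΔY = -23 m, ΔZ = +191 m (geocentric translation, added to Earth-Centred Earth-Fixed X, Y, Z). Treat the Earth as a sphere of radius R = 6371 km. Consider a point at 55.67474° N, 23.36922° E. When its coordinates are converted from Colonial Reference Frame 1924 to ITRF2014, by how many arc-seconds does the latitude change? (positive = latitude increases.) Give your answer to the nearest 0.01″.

sin φ = 0.825850, cos φ = 0.563890, sin λ = 0.396655, cos λ = 0.917968.
North component: ΔN = −sin φ cos λ·ΔX − sin φ sin λ·ΔY + cos φ·ΔZ = −(0.825850)(0.917968)(429) − (0.825850)(0.396655)(-23) + (0.563890)(191) = -209.99 m.
1° of latitude spans πR/180 = 111195 m, so Δφ = -209.99 / 111195 × 3600 = -6.799″.

Δφ = -6.80″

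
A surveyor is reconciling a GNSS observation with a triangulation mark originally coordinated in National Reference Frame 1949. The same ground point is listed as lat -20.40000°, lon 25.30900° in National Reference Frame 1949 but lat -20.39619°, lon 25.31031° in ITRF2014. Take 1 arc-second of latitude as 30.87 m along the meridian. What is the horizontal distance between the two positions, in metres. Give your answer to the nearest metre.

445 m

Δφ = -20.39619° − -20.40000° = +0.00381°; Δλ = 25.31031° − 25.30900° = +0.00131°.
1° of latitude = 3600 × 30.87 = 111132 m.
ΔN = Δφ × 111132 = 423.4 m; ΔE = Δλ × 111132 × cos(-20.40000°) = +0.00131 × 111132 × 0.937282 = 136.5 m.
Distance = √(ΔE² + ΔN²) = √(136.5² + 423.4²) = 444.9 m.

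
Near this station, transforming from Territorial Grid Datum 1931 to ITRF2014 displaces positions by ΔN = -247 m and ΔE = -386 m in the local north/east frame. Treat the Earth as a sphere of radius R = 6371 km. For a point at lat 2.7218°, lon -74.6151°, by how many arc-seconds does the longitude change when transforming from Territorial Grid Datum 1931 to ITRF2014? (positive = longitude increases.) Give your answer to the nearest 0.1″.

Δλ = -12.5″

At latitude 2.7218°, cos φ = 0.998872.
One radian of longitude at latitude φ spans R cos φ, so Δλ = ΔE / (R cos φ) = -386.0 / (6371000 × 0.998872) = -6.0655e-05 rad = -12.511″.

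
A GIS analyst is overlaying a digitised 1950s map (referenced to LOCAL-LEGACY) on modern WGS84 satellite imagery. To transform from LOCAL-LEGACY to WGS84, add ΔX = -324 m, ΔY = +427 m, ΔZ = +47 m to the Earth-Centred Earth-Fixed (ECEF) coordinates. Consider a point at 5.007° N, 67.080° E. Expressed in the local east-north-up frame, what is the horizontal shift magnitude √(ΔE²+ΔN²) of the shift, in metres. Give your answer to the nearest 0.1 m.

465.3 m

The local east axis at (φ, λ) is (−sin λ, cos λ, 0), so ΔE = −sin(67.080°)·(-324) + cos(67.080°)·427 = 464.71 m.
The local north axis is (−sin φ cos λ, −sin φ sin λ, cos φ), giving ΔN = 11.013 − 34.325 + 46.821 = 23.51 m.
Horizontal magnitude = √(ΔE² + ΔN²) = √(464.71² + 23.51²) = 465.31 m.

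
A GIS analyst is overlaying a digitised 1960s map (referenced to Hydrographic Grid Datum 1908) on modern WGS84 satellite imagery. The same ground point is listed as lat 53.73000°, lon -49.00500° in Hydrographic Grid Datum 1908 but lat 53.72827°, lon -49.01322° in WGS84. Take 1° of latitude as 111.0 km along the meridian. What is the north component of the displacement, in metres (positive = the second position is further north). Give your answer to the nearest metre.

ΔN = -192 m

Δφ = 53.72827° − 53.73000° = -0.00173°; Δλ = -49.01322° − -49.00500° = -0.00822°.
ΔN = Δφ × 111000 = -192.0 m; ΔE = Δλ × 111000 × cos(53.73000°) = -0.00822 × 111000 × 0.591591 = -539.8 m.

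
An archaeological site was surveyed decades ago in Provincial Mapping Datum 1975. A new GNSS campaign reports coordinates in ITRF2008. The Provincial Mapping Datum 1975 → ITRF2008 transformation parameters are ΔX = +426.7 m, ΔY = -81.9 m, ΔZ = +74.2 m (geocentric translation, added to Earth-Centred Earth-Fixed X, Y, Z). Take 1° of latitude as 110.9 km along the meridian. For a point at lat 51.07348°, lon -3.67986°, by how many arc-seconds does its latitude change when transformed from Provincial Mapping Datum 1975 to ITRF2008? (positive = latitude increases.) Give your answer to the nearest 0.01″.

Δφ = -9.37″

sin φ = 0.777952, cos φ = 0.628323, sin λ = -0.064182, cos λ = 0.997938.
North component: ΔN = −sin φ cos λ·ΔX − sin φ sin λ·ΔY + cos φ·ΔZ = −(0.777952)(0.997938)(426.7) − (0.777952)(-0.064182)(-81.9) + (0.628323)(74.2) = -288.74 m.
1° of latitude spans 110900 m, so Δφ = -288.74 / 110900 × 3600 = -9.373″.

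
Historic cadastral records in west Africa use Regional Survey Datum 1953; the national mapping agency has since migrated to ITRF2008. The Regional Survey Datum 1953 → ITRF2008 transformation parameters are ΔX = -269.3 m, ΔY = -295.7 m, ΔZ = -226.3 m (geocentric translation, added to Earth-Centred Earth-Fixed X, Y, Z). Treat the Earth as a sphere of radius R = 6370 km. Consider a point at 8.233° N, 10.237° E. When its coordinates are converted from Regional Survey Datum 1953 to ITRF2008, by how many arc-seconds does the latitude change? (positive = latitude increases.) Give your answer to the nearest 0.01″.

sin φ = 0.143199, cos φ = 0.989694, sin λ = 0.177720, cos λ = 0.984081.
North component: ΔN = −sin φ cos λ·ΔX − sin φ sin λ·ΔY + cos φ·ΔZ = −(0.143199)(0.984081)(-269.3) − (0.143199)(0.177720)(-295.7) + (0.989694)(-226.3) = -178.49 m.
1° of latitude spans πR/180 = 111177 m, so Δφ = -178.49 / 111177 × 3600 = -5.780″.

Δφ = -5.78″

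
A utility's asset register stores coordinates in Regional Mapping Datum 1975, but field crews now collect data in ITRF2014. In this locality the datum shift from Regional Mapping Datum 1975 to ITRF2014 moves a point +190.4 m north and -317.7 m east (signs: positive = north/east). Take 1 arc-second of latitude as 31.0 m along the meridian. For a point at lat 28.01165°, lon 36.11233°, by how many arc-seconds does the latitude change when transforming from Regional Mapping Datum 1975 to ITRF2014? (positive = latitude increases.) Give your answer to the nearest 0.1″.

1″ of latitude = 31.00 m, so Δφ = 190.4 / 31.00 = 6.142″.

Δφ = 6.1″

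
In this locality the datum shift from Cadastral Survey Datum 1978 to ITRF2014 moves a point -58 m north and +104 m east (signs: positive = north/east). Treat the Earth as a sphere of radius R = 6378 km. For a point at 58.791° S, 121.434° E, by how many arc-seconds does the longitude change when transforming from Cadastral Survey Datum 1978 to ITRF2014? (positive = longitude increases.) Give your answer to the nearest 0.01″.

At latitude -58.791°, cos φ = 0.518161.
One radian of longitude at latitude φ spans R cos φ, so Δλ = ΔE / (R cos φ) = 104.0 / (6378000 × 0.518161) = 3.1469e-05 rad = 6.491″.

Δλ = 6.49″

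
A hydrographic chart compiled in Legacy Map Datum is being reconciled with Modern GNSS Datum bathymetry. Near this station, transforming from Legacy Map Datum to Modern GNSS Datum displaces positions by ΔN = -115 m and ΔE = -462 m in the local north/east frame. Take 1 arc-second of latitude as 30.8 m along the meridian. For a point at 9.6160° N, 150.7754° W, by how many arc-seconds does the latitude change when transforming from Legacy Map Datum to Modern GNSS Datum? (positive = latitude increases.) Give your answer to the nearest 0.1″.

Δφ = -3.7″

1″ of latitude = 30.80 m, so Δφ = -115.0 / 30.80 = -3.734″.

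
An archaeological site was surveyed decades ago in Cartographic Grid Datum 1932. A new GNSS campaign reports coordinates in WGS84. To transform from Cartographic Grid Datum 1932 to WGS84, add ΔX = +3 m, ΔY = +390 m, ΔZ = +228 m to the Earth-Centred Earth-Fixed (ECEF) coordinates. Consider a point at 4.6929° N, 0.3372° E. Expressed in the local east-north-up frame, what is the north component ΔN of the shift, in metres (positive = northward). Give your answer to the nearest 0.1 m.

ΔN = 226.8 m

The local north axis is (−sin φ cos λ, −sin φ sin λ, cos φ), giving ΔN = -0.245 − 0.188 + 227.236 = 226.80 m.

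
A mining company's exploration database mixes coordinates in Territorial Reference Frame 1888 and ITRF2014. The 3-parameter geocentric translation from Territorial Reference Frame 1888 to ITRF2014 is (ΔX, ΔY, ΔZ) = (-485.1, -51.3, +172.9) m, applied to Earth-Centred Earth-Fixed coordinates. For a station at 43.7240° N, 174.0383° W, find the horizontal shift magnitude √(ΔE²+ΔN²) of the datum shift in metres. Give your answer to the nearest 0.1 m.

The local east axis at (φ, λ) is (−sin λ, cos λ, 0), so ΔE = −sin(-174.0383°)·(-485.1) + cos(-174.0383°)·(-51.3) = 0.64 m.
The local north axis is (−sin φ cos λ, −sin φ sin λ, cos φ), giving ΔN = -333.481 − 3.683 + 124.951 = -212.21 m.
Horizontal magnitude = √(ΔE² + ΔN²) = √(0.64² + (-212.21)²) = 212.21 m.

212.2 m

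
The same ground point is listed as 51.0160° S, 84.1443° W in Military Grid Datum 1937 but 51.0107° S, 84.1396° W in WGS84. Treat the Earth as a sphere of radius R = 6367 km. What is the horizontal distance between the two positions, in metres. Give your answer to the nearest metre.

Δφ = -51.0107° − -51.0160° = +0.0053°; Δλ = -84.1396° − -84.1443° = +0.0047°.
1° along a meridian = πR/180 = 111125 m.
ΔN = Δφ × 111125 = 589.0 m; ΔE = Δλ × 111125 × cos(-51.0160°) = +0.0047 × 111125 × 0.629103 = 328.6 m.
Distance = √(ΔE² + ΔN²) = √(328.6² + 589.0²) = 674.4 m.

674 m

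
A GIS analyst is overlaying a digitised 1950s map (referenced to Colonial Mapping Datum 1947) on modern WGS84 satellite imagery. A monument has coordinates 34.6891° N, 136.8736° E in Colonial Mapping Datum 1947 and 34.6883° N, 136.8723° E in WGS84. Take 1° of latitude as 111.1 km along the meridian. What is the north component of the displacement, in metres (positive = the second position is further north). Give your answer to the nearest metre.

Δφ = 34.6883° − 34.6891° = -0.0008°; Δλ = 136.8723° − 136.8736° = -0.0013°.
ΔN = Δφ × 111100 = -88.9 m; ΔE = Δλ × 111100 × cos(34.6891°) = -0.0013 × 111100 × 0.822252 = -118.8 m.

ΔN = -89 m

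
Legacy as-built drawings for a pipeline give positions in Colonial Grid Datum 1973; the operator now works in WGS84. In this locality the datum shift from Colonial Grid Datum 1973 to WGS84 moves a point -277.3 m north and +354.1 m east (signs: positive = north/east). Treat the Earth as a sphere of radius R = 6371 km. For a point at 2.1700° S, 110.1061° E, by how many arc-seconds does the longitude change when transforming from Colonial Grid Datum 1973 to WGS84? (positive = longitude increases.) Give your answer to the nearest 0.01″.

Δλ = 11.47″

At latitude -2.1700°, cos φ = 0.999283.
One radian of longitude at latitude φ spans R cos φ, so Δλ = ΔE / (R cos φ) = 354.1 / (6371000 × 0.999283) = 5.5620e-05 rad = 11.472″.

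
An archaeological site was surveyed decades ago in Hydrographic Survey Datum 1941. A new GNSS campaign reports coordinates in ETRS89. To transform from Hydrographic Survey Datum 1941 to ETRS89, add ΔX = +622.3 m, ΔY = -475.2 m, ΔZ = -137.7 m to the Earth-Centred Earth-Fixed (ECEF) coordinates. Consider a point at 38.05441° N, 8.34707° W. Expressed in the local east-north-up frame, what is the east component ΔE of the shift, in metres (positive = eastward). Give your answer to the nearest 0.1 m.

ΔE = -379.8 m

At φ = 38.05441°, λ = -8.34707°: sin φ = 0.616410, cos φ = 0.787426, sin λ = -0.145169, cos λ = 0.989407.
ΔE = −sin λ·ΔX + cos λ·ΔY = −(-0.145169)·(622.3) + (0.989407)·(-475.2) = -379.83 m.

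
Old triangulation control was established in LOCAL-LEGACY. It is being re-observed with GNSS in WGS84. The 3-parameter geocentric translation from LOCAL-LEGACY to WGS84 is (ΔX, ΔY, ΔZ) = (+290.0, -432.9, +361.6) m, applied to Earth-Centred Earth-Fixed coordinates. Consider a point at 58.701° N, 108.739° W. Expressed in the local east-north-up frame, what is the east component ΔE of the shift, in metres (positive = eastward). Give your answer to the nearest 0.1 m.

The local east axis at (φ, λ) is (−sin λ, cos λ, 0), so ΔE = −sin(-108.739°)·290.0 + cos(-108.739°)·(-432.9) = 413.70 m.

ΔE = 413.7 m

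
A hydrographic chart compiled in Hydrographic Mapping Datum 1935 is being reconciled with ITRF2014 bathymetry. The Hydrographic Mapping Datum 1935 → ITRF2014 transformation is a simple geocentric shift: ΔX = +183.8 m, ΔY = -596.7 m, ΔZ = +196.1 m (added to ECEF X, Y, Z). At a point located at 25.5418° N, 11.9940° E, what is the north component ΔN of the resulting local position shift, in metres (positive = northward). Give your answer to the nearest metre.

ΔN = 153 m

The local north axis is (−sin φ cos λ, −sin φ sin λ, cos φ), giving ΔN = -77.519 + 53.465 + 176.935 = 152.88 m.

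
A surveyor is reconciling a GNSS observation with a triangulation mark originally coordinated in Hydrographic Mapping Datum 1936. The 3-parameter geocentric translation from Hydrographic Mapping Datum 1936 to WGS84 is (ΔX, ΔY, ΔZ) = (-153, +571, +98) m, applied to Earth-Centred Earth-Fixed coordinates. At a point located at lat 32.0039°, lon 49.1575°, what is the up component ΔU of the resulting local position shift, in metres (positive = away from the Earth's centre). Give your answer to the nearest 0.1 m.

At φ = 32.0039°, λ = 49.1575°: sin φ = 0.529977, cos φ = 0.848012, sin λ = 0.756510, cos λ = 0.653982.
ΔU = cos φ cos λ·ΔX + cos φ sin λ·ΔY + sin φ·ΔZ = (0.848012)(0.653982)(-153) + (0.848012)(0.756510)(571) + (0.529977)(98) = 333.40 m.

ΔU = 333.4 m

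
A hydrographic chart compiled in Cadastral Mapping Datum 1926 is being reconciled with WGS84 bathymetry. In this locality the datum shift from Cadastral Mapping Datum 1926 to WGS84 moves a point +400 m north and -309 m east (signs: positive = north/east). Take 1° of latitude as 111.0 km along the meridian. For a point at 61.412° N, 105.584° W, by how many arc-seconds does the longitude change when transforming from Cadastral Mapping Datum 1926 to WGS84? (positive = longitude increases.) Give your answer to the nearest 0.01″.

Δλ = -20.94″

At latitude 61.412°, cos φ = 0.478508.
1° of longitude at this latitude = 111.0 × cos φ = 53.11 km, so Δλ = -309.0 / 53114.4 = -0.0058176° = -20.943″.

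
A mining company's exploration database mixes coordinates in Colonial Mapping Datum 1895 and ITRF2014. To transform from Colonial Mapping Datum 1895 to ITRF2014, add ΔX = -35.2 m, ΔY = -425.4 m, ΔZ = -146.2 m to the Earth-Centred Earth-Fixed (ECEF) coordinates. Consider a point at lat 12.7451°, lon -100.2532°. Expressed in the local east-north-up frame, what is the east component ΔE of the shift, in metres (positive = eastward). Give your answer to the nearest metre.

The local east axis at (φ, λ) is (−sin λ, cos λ, 0), so ΔE = −sin(-100.2532°)·(-35.2) + cos(-100.2532°)·(-425.4) = 41.08 m.

ΔE = 41 m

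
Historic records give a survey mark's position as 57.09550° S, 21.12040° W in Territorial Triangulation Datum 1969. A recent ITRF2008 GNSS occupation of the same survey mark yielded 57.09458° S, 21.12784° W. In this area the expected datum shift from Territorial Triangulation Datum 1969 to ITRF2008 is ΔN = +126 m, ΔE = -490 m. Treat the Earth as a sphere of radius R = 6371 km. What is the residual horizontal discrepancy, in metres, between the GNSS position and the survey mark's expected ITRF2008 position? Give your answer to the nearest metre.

47 m

Observed coordinate differences: Δφ = +0.00092°, Δλ = -0.00744°.
Converting to metres (1° lat = 111195 m, cos φ = 0.543240): observed ΔN = 102.3 m, observed ΔE = -449.4 m.
Subtracting the expected shift leaves a residual of 102.3 − (126) = -23.7 m north and -449.4 − (-490) = 40.6 m east.
Residual distance = √((-23.7)² + 40.6²) = 47.0 m.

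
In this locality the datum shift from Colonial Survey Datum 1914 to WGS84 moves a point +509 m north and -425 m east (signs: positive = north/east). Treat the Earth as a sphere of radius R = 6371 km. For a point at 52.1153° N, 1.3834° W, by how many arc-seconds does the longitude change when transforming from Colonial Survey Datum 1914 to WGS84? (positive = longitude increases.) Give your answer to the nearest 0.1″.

At latitude 52.1153°, cos φ = 0.614074.
One radian of longitude at latitude φ spans R cos φ, so Δλ = ΔE / (R cos φ) = -425.0 / (6371000 × 0.614074) = -1.0863e-04 rad = -22.407″.

Δλ = -22.4″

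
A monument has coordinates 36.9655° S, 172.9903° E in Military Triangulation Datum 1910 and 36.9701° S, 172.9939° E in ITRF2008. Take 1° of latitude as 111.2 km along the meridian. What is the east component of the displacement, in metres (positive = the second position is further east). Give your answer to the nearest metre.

ΔE = 320 m

Δφ = -36.9701° − -36.9655° = -0.0046°; Δλ = 172.9939° − 172.9903° = +0.0036°.
ΔN = Δφ × 111200 = -511.5 m; ΔE = Δλ × 111200 × cos(-36.9655°) = +0.0036 × 111200 × 0.798998 = 319.9 m.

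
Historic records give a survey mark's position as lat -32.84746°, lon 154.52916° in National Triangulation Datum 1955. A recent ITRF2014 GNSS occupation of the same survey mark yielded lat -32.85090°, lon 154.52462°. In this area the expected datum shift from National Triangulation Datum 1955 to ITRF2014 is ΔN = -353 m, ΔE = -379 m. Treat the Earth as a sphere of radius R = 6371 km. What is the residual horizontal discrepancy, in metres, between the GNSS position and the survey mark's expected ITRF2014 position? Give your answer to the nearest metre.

Observed coordinate differences: Δφ = -0.00344°, Δλ = -0.00454°.
Converting to metres (1° lat = 111195 m, cos φ = 0.840118): observed ΔN = -382.5 m, observed ΔE = -424.1 m.
Subtracting the expected shift leaves a residual of -382.5 − (-353) = -29.5 m north and -424.1 − (-379) = -45.1 m east.
Residual distance = √((-29.5)² + (-45.1)²) = 53.9 m.

54 m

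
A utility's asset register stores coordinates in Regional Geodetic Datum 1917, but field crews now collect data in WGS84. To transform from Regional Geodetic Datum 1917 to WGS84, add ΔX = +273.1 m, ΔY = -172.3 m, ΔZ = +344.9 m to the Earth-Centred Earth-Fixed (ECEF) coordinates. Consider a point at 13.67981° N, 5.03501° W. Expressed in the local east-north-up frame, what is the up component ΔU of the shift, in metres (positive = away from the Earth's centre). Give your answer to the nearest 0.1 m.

ΔU = 360.6 m

The local up (radial) axis is (cos φ cos λ, cos φ sin λ, sin φ), giving ΔU = 264.329 + 14.693 + 81.567 = 360.59 m.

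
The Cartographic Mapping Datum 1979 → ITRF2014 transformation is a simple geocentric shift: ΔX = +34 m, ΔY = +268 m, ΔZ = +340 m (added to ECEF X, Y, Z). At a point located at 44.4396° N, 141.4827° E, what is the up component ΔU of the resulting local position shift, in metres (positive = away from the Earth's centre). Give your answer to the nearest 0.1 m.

At φ = 44.4396°, λ = 141.4827°: sin φ = 0.700157, cos φ = 0.713989, sin λ = 0.622751, cos λ = -0.782420.
ΔU = cos φ cos λ·ΔX + cos φ sin λ·ΔY + sin φ·ΔZ = (0.713989)(-0.782420)(34) + (0.713989)(0.622751)(268) + (0.700157)(340) = 338.22 m.

ΔU = 338.2 m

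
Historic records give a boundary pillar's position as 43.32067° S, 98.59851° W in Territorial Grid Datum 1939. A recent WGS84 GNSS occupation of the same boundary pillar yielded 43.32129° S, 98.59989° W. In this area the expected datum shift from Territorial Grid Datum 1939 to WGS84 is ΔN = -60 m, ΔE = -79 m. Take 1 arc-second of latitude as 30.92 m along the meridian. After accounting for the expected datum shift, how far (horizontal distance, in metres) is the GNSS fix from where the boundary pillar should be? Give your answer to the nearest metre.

Observed coordinate differences: Δφ = -0.00062°, Δλ = -0.00138°.
Converting to metres (1° lat = 111312 m, cos φ = 0.727525): observed ΔN = -69.0 m, observed ΔE = -111.8 m.
Subtracting the expected shift leaves a residual of -69.0 − (-60) = -9.0 m north and -111.8 − (-79) = -32.8 m east.
Residual distance = √((-9.0)² + (-32.8)²) = 34.0 m.

34 m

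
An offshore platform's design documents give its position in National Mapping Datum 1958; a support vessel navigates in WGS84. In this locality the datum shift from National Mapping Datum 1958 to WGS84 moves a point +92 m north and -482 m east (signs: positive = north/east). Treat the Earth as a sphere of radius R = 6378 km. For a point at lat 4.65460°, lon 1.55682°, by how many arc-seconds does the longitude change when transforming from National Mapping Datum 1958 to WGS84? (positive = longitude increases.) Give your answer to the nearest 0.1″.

Δλ = -15.6″

At latitude 4.65460°, cos φ = 0.996702.
One radian of longitude at latitude φ spans R cos φ, so Δλ = ΔE / (R cos φ) = -482.0 / (6378000 × 0.996702) = -7.5822e-05 rad = -15.639″.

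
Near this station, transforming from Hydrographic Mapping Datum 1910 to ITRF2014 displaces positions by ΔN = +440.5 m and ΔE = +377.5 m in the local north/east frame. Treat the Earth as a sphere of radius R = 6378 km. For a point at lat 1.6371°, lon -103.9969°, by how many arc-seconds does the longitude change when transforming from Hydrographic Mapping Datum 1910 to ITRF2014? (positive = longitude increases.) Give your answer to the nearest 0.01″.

At latitude 1.6371°, cos φ = 0.999592.
One radian of longitude at latitude φ spans R cos φ, so Δλ = ΔE / (R cos φ) = 377.5 / (6378000 × 0.999592) = 5.9212e-05 rad = 12.213″.

Δλ = 12.21″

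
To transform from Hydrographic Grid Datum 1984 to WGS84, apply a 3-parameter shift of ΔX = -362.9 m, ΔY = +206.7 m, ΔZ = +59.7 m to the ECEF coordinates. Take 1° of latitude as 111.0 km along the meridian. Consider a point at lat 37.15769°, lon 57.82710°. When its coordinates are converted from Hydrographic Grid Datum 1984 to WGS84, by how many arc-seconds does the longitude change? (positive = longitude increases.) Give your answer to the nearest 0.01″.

sin φ = 0.604011, cos φ = 0.796976, sin λ = 0.846445, cos λ = 0.532476.
East component: ΔE = −sin λ·ΔX + cos λ·ΔY = −(0.846445)(-362.9) + (0.532476)(206.7) = 417.24 m.
1° of latitude spans 111000 m; at latitude φ, 1° of longitude spans that × cos φ = 88464.4 m, so Δλ = 417.24 / 88464.4 × 3600 = 16.979″.

Δλ = 16.98″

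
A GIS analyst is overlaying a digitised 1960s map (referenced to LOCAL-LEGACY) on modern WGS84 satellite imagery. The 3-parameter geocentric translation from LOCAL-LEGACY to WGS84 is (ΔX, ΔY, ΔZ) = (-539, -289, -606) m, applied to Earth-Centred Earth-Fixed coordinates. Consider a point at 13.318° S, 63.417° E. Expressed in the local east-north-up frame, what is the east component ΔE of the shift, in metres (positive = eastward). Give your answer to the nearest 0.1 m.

ΔE = 352.7 m

At φ = -13.318°, λ = 63.417°: sin φ = -0.230355, cos φ = 0.973107, sin λ = 0.894287, cos λ = 0.447494.
ΔE = −sin λ·ΔX + cos λ·ΔY = −(0.894287)·(-539) + (0.447494)·(-289) = 352.70 m.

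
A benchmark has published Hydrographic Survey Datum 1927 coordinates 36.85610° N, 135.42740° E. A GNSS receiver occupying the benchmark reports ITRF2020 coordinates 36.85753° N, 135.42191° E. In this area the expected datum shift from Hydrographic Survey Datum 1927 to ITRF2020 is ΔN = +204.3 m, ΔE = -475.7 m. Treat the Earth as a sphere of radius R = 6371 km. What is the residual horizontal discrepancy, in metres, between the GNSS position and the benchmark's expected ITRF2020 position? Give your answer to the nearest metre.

47 m

Observed coordinate differences: Δφ = +0.00143°, Δλ = -0.00549°.
Converting to metres (1° lat = 111195 m, cos φ = 0.800144): observed ΔN = 159.0 m, observed ΔE = -488.5 m.
Subtracting the expected shift leaves a residual of 159.0 − (204.3) = -45.3 m north and -488.5 − (-475.7) = -12.8 m east.
Residual distance = √((-45.3)² + (-12.8)²) = 47.1 m.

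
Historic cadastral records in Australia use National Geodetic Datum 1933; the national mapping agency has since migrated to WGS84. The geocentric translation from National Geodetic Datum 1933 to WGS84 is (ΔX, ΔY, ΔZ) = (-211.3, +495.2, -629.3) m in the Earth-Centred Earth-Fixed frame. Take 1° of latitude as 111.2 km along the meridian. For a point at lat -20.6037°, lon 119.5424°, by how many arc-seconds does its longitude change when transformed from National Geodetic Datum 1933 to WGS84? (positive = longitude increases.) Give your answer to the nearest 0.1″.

sin φ = -0.351902, cos φ = 0.936037, sin λ = 0.869991, cos λ = -0.493068.
East component: ΔE = −sin λ·ΔX + cos λ·ΔY = −(0.869991)(-211.3) + (-0.493068)(495.2) = -60.34 m.
1° of latitude spans 111200 m; at latitude φ, 1° of longitude spans that × cos φ = 104087.3 m, so Δλ = -60.34 / 104087.3 × 3600 = -2.087″.

Δλ = -2.1″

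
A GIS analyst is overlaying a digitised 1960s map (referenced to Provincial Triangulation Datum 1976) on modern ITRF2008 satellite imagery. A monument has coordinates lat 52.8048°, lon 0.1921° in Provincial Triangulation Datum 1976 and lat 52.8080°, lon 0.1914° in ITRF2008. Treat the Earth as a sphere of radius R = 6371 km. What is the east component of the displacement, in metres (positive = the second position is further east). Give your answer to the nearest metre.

Δφ = 52.8080° − 52.8048° = +0.0032°; Δλ = 0.1914° − 0.1921° = -0.0007°.
1° along a meridian = πR/180 = 111195 m.
ΔN = Δφ × 111195 = 355.8 m; ΔE = Δλ × 111195 × cos(52.8048°) = -0.0007 × 111195 × 0.604532 = -47.1 m.

ΔE = -47 m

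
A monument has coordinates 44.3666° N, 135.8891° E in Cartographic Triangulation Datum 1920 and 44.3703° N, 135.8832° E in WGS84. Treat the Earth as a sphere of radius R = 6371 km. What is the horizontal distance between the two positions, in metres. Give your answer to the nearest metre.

624 m

Δφ = 44.3703° − 44.3666° = +0.0037°; Δλ = 135.8832° − 135.8891° = -0.0059°.
1° along a meridian = πR/180 = 111195 m.
ΔN = Δφ × 111195 = 411.4 m; ΔE = Δλ × 111195 × cos(44.3666°) = -0.0059 × 111195 × 0.714880 = -469.0 m.
Distance = √(ΔE² + ΔN²) = √((-469.0)² + 411.4²) = 623.9 m.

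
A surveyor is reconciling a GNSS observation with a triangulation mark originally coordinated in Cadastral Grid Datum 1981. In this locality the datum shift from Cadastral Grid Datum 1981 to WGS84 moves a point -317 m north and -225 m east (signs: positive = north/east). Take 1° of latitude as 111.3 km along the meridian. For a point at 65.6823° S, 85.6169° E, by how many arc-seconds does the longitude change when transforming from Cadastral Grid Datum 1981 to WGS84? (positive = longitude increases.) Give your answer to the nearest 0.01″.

At latitude -65.6823°, cos φ = 0.411796.
1° of longitude at this latitude = 111.3 × cos φ = 45.83 km, so Δλ = -225.0 / 45832.9 = -0.0049091° = -17.673″.

Δλ = -17.67″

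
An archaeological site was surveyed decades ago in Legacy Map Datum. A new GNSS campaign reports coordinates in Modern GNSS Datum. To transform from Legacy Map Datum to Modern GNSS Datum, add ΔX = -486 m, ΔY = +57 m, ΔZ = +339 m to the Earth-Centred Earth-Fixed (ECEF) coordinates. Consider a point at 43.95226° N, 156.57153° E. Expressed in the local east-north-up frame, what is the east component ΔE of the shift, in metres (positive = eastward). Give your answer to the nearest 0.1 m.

ΔE = 140.9 m

The local east axis at (φ, λ) is (−sin λ, cos λ, 0), so ΔE = −sin(156.57153°)·(-486) + cos(156.57153°)·57 = 140.93 m.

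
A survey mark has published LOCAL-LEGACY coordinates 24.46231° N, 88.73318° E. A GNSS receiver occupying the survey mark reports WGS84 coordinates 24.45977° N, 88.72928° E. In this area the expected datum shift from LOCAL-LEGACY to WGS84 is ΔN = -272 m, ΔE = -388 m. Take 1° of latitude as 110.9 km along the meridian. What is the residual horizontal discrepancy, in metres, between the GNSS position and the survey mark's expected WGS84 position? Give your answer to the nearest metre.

11 m

Observed coordinate differences: Δφ = -0.00254°, Δλ = -0.00390°.
Converting to metres (1° lat = 110900 m, cos φ = 0.910234): observed ΔN = -281.7 m, observed ΔE = -393.7 m.
Subtracting the expected shift leaves a residual of -281.7 − (-272) = -9.7 m north and -393.7 − (-388) = -5.7 m east.
Residual distance = √((-9.7)² + (-5.7)²) = 11.2 m.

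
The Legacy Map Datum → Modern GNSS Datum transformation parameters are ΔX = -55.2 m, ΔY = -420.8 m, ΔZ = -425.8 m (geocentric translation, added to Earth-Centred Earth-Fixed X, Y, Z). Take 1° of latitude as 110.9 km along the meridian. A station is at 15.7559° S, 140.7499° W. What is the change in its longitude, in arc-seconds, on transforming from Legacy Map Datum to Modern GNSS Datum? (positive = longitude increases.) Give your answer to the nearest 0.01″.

Δλ = 9.81″

sin φ = -0.271540, cos φ = 0.962427, sin λ = -0.632707, cos λ = -0.774392.
East component: ΔE = −sin λ·ΔX + cos λ·ΔY = −(-0.632707)(-55.2) + (-0.774392)(-420.8) = 290.94 m.
1° of latitude spans 110900 m; at latitude φ, 1° of longitude spans that × cos φ = 106733.2 m, so Δλ = 290.94 / 106733.2 × 3600 = 9.813″.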